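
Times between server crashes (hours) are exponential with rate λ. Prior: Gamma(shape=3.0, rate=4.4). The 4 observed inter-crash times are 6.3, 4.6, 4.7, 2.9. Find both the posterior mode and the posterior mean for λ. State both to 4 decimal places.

MAP: 0.2620. Posterior mean: 0.3057.

Σ times = 18.5. Posterior: Gamma(shape = 3.0+4 = 7.0, rate = 4.4+18.5 = 22.9).
Mode = (α−1)/β = 6.0/22.9 = 0.2620.
Mean = α/β = 7.0/22.9 = 0.3057.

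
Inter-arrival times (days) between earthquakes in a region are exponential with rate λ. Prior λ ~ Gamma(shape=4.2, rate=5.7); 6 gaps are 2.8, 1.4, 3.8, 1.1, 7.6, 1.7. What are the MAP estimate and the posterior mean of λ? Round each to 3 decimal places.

λ_MAP = 0.382, E[λ|data] = 0.423

Σ times = 18.4. Posterior: Gamma(shape = 4.2+6 = 10.2, rate = 5.7+18.4 = 24.1).
Mode = (α−1)/β = 9.2/24.1 = 0.382.
Mean = α/β = 10.2/24.1 = 0.423.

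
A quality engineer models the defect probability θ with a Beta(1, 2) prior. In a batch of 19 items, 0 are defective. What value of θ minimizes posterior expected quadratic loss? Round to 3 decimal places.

Posterior: Beta(1+0, 2+19) = Beta(1, 21).
Since α = 1 ≤ 1 and β > 1, the Beta density is monotone decreasing on [0,1]; the mode is at 0.
Mean = 1/(1+21) = 0.045.
Quadratic loss ⇒ the optimal estimator is the posterior mean.

0.045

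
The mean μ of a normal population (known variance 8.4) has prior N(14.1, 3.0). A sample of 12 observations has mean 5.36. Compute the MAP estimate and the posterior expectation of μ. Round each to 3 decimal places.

μ_MAP = 7.014, E[μ|data] = 7.014

Posterior for μ is Normal. Precision-weighted mean: (1/3.0·14.1 + 12/8.4·5.36) / (1/3.0 + 12/8.4) = 7.014.
A Normal posterior is symmetric, so mode = mean.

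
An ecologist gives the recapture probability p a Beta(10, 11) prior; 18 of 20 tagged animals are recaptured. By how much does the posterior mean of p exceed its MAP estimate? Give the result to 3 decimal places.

-0.009

Posterior: Beta(10+18, 11+2) = Beta(28, 13).
Mode = (28−1)/(28+13−2) = 27/39 = 0.692.
Mean = 28/(28+13) = 28/41 = 0.683.
Difference = 0.683 − 0.692 = -0.009.
The posterior is left-skewed, so the mode exceeds the mean.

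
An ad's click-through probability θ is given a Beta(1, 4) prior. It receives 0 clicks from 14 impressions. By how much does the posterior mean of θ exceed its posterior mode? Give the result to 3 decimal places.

Posterior: Beta(1+0, 4+14) = Beta(1, 18).
Since α = 1 ≤ 1 and β > 1, the Beta density is monotone decreasing on [0,1]; the mode is at 0.
Mean = 1/(1+18) = 0.053.
Difference = 0.053 − 0.000 = 0.053.

0.053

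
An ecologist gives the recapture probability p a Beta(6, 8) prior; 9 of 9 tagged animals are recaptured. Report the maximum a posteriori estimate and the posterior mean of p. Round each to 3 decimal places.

Posterior: Beta(6+9, 8+0) = Beta(15, 8).
Mode = (15−1)/(15+8−2) = 14/21 = 0.667.
Mean = 15/(15+8) = 15/23 = 0.652.

p_MAP = 0.667, E[p|data] = 0.652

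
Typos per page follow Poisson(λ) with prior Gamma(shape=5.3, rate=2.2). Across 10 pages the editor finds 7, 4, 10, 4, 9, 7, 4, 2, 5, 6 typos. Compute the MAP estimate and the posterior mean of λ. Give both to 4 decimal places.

λ_MAP = 5.1066, E[λ|data] = 5.1885

Σ counts = 58. Posterior: Gamma(shape = 5.3+58 = 63.3, rate = 2.2+10 = 12.2).
Mode = (α−1)/β = 62.3/12.2 = 5.1066.
Mean = α/β = 63.3/12.2 = 5.1885.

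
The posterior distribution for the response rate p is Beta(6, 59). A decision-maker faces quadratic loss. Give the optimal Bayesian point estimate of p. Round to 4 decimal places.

Mode = (6−1)/(6+59−2) = 5/63 = 0.0794.
Mean = 6/(6+59) = 6/65 = 0.0923.
Quadratic loss ⇒ the optimal estimator is the posterior mean.

0.0923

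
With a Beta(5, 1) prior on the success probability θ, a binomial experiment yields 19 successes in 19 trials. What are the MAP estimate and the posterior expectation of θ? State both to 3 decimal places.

Posterior: Beta(5+19, 1+0) = Beta(24, 1).
Since β = 1 ≤ 1 and α > 1, the Beta density is monotone increasing on [0,1]; the mode is at 1.
Mean = 24/(24+1) = 0.960.
Mode > mean: the posterior has a left tail.

θ_MAP = 1.000, E[θ|data] = 0.960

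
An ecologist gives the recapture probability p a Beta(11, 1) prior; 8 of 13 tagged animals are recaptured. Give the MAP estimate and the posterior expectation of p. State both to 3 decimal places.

Posterior: Beta(11+8, 1+5) = Beta(19, 6).
Mode = (19−1)/(19+6−2) = 18/23 = 0.783.
Mean = 19/(19+6) = 19/25 = 0.760.
The mean is pulled below the mode by the posterior's left skew.

MAP = 0.783; posterior mean = 0.760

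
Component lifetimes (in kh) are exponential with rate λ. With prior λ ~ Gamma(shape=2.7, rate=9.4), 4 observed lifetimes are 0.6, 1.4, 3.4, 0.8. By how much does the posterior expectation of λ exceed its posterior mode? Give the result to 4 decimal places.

Σ times = 6.2. Posterior: Gamma(shape = 2.7+4 = 6.7, rate = 9.4+6.2 = 15.6).
Mode = (α−1)/β = 5.7/15.6 = 0.3654.
Mean = α/β = 6.7/15.6 = 0.4295.
Difference = 0.4295 − 0.3654 = 0.0641.
Right-skewed posterior ⇒ mode < mean.

0.0641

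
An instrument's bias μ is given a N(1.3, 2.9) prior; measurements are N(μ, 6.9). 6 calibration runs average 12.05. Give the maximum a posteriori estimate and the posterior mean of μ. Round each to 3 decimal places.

Posterior for μ is Normal. Precision-weighted mean: (1/2.9·1.3 + 6/6.9·12.05) / (1/2.9 + 6/6.9) = 8.998.
A Normal posterior is symmetric, so mode = mean.

μ_MAP = 8.998, E[μ|data] = 8.998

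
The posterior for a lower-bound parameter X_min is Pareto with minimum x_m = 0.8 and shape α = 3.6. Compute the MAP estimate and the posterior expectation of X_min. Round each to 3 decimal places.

The Pareto density is strictly decreasing on [x_m, ∞), so the mode is x_m = 0.800.
Mean = α·x_m/(α−1) = 3.6·0.8/2.6 = 1.108.
Right-skewed posterior ⇒ mode < mean.

X_min_MAP = 0.800, E[X_min|data] = 1.108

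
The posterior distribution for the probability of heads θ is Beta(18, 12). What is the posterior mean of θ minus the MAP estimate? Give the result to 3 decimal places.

Mode = (18−1)/(18+12−2) = 17/28 = 0.607.
Mean = 18/(18+12) = 18/30 = 0.600.
Difference = 0.600 − 0.607 = -0.007.
Left-skewed posterior ⇒ mean < mode.

-0.007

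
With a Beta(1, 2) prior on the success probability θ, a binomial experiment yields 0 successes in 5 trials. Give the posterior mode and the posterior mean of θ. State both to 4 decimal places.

Posterior: Beta(1+0, 2+5) = Beta(1, 7).
Since α = 1 ≤ 1 and β > 1, the Beta density is monotone decreasing on [0,1]; the mode is at 0.
Mean = 1/(1+7) = 0.1250.

θ_MAP = 0.0000, E[θ|data] = 0.1250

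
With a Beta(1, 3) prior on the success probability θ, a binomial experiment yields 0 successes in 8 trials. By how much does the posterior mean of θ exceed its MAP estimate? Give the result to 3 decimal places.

0.083

Posterior: Beta(1+0, 3+8) = Beta(1, 11).
Since α = 1 ≤ 1 and β > 1, the Beta density is monotone decreasing on [0,1]; the mode is at 0.
Mean = 1/(1+11) = 0.083.
Difference = 0.083 − 0.000 = 0.083.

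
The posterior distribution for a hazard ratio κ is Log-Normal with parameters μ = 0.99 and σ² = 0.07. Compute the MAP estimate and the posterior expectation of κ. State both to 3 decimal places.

Mode = exp(μ − σ²) = exp(0.92) = 2.509.
Mean = exp(μ + σ²/2) = exp(1.025) = 2.787.

MAP = 2.509; posterior mean = 2.787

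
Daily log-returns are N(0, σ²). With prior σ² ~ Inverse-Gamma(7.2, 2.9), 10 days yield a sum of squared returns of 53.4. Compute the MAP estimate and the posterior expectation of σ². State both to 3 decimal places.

MAP: 2.242. Posterior mean: 2.643.

Posterior: Inverse-Gamma(shape = 7.2+10/2 = 12.2, scale = 2.9+53.4/2 = 29.6).
Mode = β/(α+1) = 29.6/13.2 = 2.242.
Mean = β/(α−1) = 29.6/11.2 = 2.643.
The posterior is right-skewed, so the mean exceeds the mode.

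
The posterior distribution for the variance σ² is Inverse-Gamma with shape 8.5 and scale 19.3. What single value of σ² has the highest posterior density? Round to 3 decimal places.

2.032

Mode = β/(α+1) = 19.3/9.5 = 2.032.
Mean = β/(α−1) = 19.3/7.5 = 2.573.
This is the posterior mode — the MAP estimate.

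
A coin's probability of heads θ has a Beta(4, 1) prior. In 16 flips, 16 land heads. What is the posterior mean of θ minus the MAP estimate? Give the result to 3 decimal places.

Posterior: Beta(4+16, 1+0) = Beta(20, 1).
Since β = 1 ≤ 1 and α > 1, the Beta density is monotone increasing on [0,1]; the mode is at 1.
Mean = 20/(20+1) = 0.952.
Difference = 0.952 − 1.000 = -0.048.

-0.048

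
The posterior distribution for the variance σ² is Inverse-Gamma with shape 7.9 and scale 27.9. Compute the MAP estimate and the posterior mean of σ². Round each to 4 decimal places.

Mode = β/(α+1) = 27.9/8.9 = 3.1348.
Mean = β/(α−1) = 27.9/6.9 = 4.0435.

MAP = 3.1348, posterior mean = 4.0435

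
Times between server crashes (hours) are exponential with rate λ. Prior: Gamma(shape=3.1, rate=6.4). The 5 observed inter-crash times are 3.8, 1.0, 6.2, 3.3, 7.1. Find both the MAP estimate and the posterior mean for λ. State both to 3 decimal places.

Σ times = 21.4. Posterior: Gamma(shape = 3.1+5 = 8.1, rate = 6.4+21.4 = 27.8).
Mode = (α−1)/β = 7.1/27.8 = 0.255.
Mean = α/β = 8.1/27.8 = 0.291.

λ_MAP = 0.255, E[λ|data] = 0.291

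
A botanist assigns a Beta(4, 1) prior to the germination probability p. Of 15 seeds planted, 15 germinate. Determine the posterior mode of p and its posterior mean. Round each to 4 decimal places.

Posterior: Beta(4+15, 1+0) = Beta(19, 1).
Since β = 1 ≤ 1 and α > 1, the Beta density is monotone increasing on [0,1]; the mode is at 1.
Mean = 19/(19+1) = 0.9500.
The posterior is left-skewed, so the mode exceeds the mean.

p_MAP = 1.0000, E[p|data] = 0.9500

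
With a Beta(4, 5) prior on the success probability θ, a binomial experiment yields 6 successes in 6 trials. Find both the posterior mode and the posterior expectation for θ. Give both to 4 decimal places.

θ_MAP = 0.6923, E[θ|data] = 0.6667

Posterior: Beta(4+6, 5+0) = Beta(10, 5).
Mode = (10−1)/(10+5−2) = 9/13 = 0.6923.
Mean = 10/(10+5) = 10/15 = 0.6667.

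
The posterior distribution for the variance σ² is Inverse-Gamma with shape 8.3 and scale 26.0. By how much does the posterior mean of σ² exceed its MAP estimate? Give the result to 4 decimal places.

0.7659

Mode = β/(α+1) = 26.0/9.3 = 2.7957.
Mean = β/(α−1) = 26.0/7.3 = 3.5616.
Difference = 3.5616 − 2.7957 = 0.7659.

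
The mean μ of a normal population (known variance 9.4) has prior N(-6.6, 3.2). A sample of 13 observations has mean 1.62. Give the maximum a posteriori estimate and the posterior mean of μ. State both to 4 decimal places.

Posterior for μ is Normal. Precision-weighted mean: (1/3.2·-6.6 + 13/9.4·1.62) / (1/3.2 + 13/9.4) = 0.1049.
A Normal posterior is symmetric, so mode = mean.

μ_MAP = 0.1049, E[μ|data] = 0.1049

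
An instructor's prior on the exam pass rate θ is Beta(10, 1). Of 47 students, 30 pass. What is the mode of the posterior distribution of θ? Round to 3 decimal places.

0.696

Posterior: Beta(10+30, 1+17) = Beta(40, 18).
Mode = (40−1)/(40+18−2) = 39/56 = 0.696.
Mean = 40/(40+18) = 40/58 = 0.690.
This is the posterior mode — the MAP estimate.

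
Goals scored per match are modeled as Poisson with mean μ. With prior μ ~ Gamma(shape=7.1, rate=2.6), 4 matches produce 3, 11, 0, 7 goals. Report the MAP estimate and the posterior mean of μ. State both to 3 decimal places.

MAP = 4.106, posterior mean = 4.258

Σ counts = 21. Posterior: Gamma(shape = 7.1+21 = 28.1, rate = 2.6+4 = 6.6).
Mode = (α−1)/β = 27.1/6.6 = 4.106.
Mean = α/β = 28.1/6.6 = 4.258.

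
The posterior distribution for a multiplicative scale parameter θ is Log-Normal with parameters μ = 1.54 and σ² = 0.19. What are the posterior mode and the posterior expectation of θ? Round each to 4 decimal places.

Mode = exp(μ − σ²) = exp(1.35) = 3.8574.
Mean = exp(μ + σ²/2) = exp(1.635) = 5.1295.

MAP = 3.8574, posterior mean = 5.1295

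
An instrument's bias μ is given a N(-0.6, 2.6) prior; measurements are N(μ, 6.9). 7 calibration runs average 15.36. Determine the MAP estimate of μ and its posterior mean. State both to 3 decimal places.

MAP = 10.973, posterior mean = 10.973

Posterior for μ is Normal. Precision-weighted mean: (1/2.6·-0.6 + 7/6.9·15.36) / (1/2.6 + 7/6.9) = 10.973.
A Normal posterior is symmetric, so mode = mean.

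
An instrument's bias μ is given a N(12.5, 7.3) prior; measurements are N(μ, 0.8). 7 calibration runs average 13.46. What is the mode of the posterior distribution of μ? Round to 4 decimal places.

Posterior for μ is Normal. Precision-weighted mean: (1/7.3·12.5 + 7/0.8·13.46) / (1/7.3 + 7/0.8) = 13.4452.
A Normal posterior is symmetric, so mode = mean.
This is the posterior mode — the MAP estimate.

13.4452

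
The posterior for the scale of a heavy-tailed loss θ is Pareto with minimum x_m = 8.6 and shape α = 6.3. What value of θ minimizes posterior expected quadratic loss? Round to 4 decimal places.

The Pareto density is strictly decreasing on [x_m, ∞), so the mode is x_m = 8.6000.
Mean = α·x_m/(α−1) = 6.3·8.6/5.3 = 10.2226.
Quadratic loss ⇒ the optimal estimator is the posterior mean.

10.2226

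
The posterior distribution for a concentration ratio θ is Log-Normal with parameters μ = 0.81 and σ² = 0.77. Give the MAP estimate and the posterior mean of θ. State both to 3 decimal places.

MAP = 1.041; posterior mean = 3.304

Mode = exp(μ − σ²) = exp(0.04) = 1.041.
Mean = exp(μ + σ²/2) = exp(1.195) = 3.304.
The mean is pulled above the mode by the posterior's right skew.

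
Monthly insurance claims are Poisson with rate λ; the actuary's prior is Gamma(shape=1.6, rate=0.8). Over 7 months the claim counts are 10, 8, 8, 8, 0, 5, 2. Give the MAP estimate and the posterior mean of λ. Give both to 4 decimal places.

Σ counts = 41. Posterior: Gamma(shape = 1.6+41 = 42.6, rate = 0.8+7 = 7.8).
Mode = (α−1)/β = 41.6/7.8 = 5.3333.
Mean = α/β = 42.6/7.8 = 5.4615.
Mean > mode: the posterior has a right tail.

λ_MAP = 5.3333, E[λ|data] = 5.4615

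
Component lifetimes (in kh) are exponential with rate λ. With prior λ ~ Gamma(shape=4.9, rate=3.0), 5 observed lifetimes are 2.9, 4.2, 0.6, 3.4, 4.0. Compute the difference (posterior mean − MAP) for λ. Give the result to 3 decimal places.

Σ times = 15.1. Posterior: Gamma(shape = 4.9+5 = 9.9, rate = 3.0+15.1 = 18.1).
Mode = (α−1)/β = 8.9/18.1 = 0.492.
Mean = α/β = 9.9/18.1 = 0.547.
Difference = 0.547 − 0.492 = 0.055.
The posterior is right-skewed, so the mean exceeds the mode.

0.055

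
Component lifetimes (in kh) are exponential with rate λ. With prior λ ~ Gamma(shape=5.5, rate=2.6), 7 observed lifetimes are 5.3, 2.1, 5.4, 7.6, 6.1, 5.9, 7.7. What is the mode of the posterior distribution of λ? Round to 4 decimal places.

0.2693

Σ times = 40.1. Posterior: Gamma(shape = 5.5+7 = 12.5, rate = 2.6+40.1 = 42.7).
Mode = (α−1)/β = 11.5/42.7 = 0.2693.
Mean = α/β = 12.5/42.7 = 0.2927.
This is the posterior mode — the MAP estimate.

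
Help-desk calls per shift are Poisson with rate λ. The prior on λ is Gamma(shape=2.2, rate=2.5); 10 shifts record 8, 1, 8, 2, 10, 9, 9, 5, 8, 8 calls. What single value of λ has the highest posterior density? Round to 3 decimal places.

Σ counts = 68. Posterior: Gamma(shape = 2.2+68 = 70.2, rate = 2.5+10 = 12.5).
Mode = (α−1)/β = 69.2/12.5 = 5.536.
Mean = α/β = 70.2/12.5 = 5.616.
This is the posterior mode — the MAP estimate.

5.536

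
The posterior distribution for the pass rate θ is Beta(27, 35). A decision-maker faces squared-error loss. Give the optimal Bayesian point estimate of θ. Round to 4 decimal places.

0.4355

Mode = (27−1)/(27+35−2) = 26/60 = 0.4333.
Mean = 27/(27+35) = 27/62 = 0.4355.
Squared-error loss ⇒ the optimal estimator is the posterior mean.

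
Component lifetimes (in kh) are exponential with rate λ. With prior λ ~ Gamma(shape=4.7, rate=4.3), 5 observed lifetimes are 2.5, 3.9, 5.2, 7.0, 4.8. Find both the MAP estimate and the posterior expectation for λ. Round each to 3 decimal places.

MAP = 0.314; posterior mean = 0.350

Σ times = 23.4. Posterior: Gamma(shape = 4.7+5 = 9.7, rate = 4.3+23.4 = 27.7).
Mode = (α−1)/β = 8.7/27.7 = 0.314.
Mean = α/β = 9.7/27.7 = 0.350.
Mean > mode: the posterior has a right tail.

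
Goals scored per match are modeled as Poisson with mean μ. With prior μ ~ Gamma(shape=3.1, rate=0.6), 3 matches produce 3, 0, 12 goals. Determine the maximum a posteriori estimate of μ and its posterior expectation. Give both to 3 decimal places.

Σ counts = 15. Posterior: Gamma(shape = 3.1+15 = 18.1, rate = 0.6+3 = 3.6).
Mode = (α−1)/β = 17.1/3.6 = 4.750.
Mean = α/β = 18.1/3.6 = 5.028.
The mean is pulled above the mode by the posterior's right skew.

μ_MAP = 4.750, E[μ|data] = 5.028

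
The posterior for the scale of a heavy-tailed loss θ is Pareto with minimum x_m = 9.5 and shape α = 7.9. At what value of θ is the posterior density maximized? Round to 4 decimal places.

9.5000

The Pareto density is strictly decreasing on [x_m, ∞), so the mode is x_m = 9.5000.
Mean = α·x_m/(α−1) = 7.9·9.5/6.9 = 10.8768.
This is the posterior mode — the MAP estimate.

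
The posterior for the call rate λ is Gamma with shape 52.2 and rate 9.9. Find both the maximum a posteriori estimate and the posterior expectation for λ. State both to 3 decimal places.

Mode = (α−1)/β = 51.2/9.9 = 5.172.
Mean = α/β = 52.2/9.9 = 5.273.
The posterior is right-skewed, so the mean exceeds the mode.

maximum a posteriori estimate = 5.172, posterior expectation = 5.273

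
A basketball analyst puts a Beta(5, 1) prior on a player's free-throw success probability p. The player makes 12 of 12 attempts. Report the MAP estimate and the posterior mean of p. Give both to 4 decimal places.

Posterior: Beta(5+12, 1+0) = Beta(17, 1).
Since β = 1 ≤ 1 and α > 1, the Beta density is monotone increasing on [0,1]; the mode is at 1.
Mean = 17/(17+1) = 0.9444.

MAP = 1.0000; posterior mean = 0.9444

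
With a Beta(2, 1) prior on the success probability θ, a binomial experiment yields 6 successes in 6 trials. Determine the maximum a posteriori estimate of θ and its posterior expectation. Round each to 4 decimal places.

MAP: 1.0000. Posterior mean: 0.8889.

Posterior: Beta(2+6, 1+0) = Beta(8, 1).
Since β = 1 ≤ 1 and α > 1, the Beta density is monotone increasing on [0,1]; the mode is at 1.
Mean = 8/(8+1) = 0.8889.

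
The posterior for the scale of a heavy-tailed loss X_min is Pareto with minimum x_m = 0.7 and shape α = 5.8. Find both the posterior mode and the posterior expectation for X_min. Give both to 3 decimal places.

The Pareto density is strictly decreasing on [x_m, ∞), so the mode is x_m = 0.700.
Mean = α·x_m/(α−1) = 5.8·0.7/4.8 = 0.846.

posterior mode = 0.700, posterior expectation = 0.846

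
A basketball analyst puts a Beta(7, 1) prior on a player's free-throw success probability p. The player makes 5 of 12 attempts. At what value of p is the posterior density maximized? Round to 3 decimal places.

Posterior: Beta(7+5, 1+7) = Beta(12, 8).
Mode = (12−1)/(12+8−2) = 11/18 = 0.611.
Mean = 12/(12+8) = 12/20 = 0.600.
This is the posterior mode — the MAP estimate.

0.611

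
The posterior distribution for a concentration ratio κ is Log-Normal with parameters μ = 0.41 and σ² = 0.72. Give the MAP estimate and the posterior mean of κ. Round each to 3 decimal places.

MAP: 0.733. Posterior mean: 2.160.

Mode = exp(μ − σ²) = exp(-0.31) = 0.733.
Mean = exp(μ + σ²/2) = exp(0.770) = 2.160.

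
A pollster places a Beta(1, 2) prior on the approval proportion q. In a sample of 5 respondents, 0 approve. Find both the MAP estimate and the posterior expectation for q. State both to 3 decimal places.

Posterior: Beta(1+0, 2+5) = Beta(1, 7).
Since α = 1 ≤ 1 and β > 1, the Beta density is monotone decreasing on [0,1]; the mode is at 0.
Mean = 1/(1+7) = 0.125.

MAP = 0.000, posterior mean = 0.125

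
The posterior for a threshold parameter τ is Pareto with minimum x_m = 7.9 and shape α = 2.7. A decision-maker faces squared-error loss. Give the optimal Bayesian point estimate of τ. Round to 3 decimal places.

12.547

The Pareto density is strictly decreasing on [x_m, ∞), so the mode is x_m = 7.900.
Mean = α·x_m/(α−1) = 2.7·7.9/1.7 = 12.547.
Squared-error loss ⇒ the optimal estimator is the posterior mean.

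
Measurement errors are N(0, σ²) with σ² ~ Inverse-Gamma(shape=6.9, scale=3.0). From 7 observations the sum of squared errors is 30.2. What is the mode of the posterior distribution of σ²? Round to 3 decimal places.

Posterior: Inverse-Gamma(shape = 6.9+7/2 = 10.4, scale = 3.0+30.2/2 = 18.1).
Mode = β/(α+1) = 18.1/11.4 = 1.588.
Mean = β/(α−1) = 18.1/9.4 = 1.926.
This is the posterior mode — the MAP estimate.

1.588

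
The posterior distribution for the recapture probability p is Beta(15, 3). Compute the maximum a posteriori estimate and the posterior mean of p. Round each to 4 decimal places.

Mode = (15−1)/(15+3−2) = 14/16 = 0.8750.
Mean = 15/(15+3) = 15/18 = 0.8333.

p_MAP = 0.8750, E[p|data] = 0.8333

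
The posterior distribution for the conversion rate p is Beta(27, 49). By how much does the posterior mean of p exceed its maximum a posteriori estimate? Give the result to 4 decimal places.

0.0039

Mode = (27−1)/(27+49−2) = 26/74 = 0.3514.
Mean = 27/(27+49) = 27/76 = 0.3553.
Difference = 0.3553 − 0.3514 = 0.0039.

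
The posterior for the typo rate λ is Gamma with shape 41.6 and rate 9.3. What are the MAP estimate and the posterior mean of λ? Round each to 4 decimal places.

Mode = (α−1)/β = 40.6/9.3 = 4.3656.
Mean = α/β = 41.6/9.3 = 4.4731.
The mean is pulled above the mode by the posterior's right skew.

MAP estimate = 4.3656, posterior mean = 4.4731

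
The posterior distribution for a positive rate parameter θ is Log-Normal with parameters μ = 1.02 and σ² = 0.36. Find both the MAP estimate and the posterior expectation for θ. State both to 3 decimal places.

MAP: 1.935. Posterior mean: 3.320.

Mode = exp(μ − σ²) = exp(0.66) = 1.935.
Mean = exp(μ + σ²/2) = exp(1.200) = 3.320.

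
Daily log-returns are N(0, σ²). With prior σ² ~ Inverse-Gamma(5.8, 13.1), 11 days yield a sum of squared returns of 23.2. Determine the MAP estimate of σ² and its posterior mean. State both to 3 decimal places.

Posterior: Inverse-Gamma(shape = 5.8+11/2 = 11.3, scale = 13.1+23.2/2 = 24.7).
Mode = β/(α+1) = 24.7/12.3 = 2.008.
Mean = β/(α−1) = 24.7/10.3 = 2.398.

MAP estimate = 2.008, posterior mean = 2.398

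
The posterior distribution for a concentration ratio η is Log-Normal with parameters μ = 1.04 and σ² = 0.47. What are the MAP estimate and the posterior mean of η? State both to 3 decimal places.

MAP = 1.768; posterior mean = 3.579

Mode = exp(μ − σ²) = exp(0.57) = 1.768.
Mean = exp(μ + σ²/2) = exp(1.275) = 3.579.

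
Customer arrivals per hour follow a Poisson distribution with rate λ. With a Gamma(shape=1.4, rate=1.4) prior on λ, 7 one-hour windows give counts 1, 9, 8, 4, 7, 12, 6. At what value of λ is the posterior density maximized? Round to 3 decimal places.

Σ counts = 47. Posterior: Gamma(shape = 1.4+47 = 48.4, rate = 1.4+7 = 8.4).
Mode = (α−1)/β = 47.4/8.4 = 5.643.
Mean = α/β = 48.4/8.4 = 5.762.
This is the posterior mode — the MAP estimate.

5.643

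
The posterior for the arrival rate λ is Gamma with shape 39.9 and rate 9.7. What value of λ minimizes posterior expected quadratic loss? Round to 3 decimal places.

4.113

Mode = (α−1)/β = 38.9/9.7 = 4.010.
Mean = α/β = 39.9/9.7 = 4.113.
Quadratic loss ⇒ the optimal estimator is the posterior mean.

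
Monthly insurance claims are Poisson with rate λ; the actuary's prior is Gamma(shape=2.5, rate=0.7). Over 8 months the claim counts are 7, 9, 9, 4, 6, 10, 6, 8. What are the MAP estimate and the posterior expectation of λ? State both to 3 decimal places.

Σ counts = 59. Posterior: Gamma(shape = 2.5+59 = 61.5, rate = 0.7+8 = 8.7).
Mode = (α−1)/β = 60.5/8.7 = 6.954.
Mean = α/β = 61.5/8.7 = 7.069.
The mean is pulled above the mode by the posterior's right skew.

MAP = 6.954; posterior mean = 7.069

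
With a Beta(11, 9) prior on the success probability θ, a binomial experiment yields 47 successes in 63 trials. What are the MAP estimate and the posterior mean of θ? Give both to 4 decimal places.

MAP: 0.7037. Posterior mean: 0.6988.

Posterior: Beta(11+47, 9+16) = Beta(58, 25).
Mode = (58−1)/(58+25−2) = 57/81 = 0.7037.
Mean = 58/(58+25) = 58/83 = 0.6988.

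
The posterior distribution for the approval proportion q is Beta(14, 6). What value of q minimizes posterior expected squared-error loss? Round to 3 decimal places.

Mode = (14−1)/(14+6−2) = 13/18 = 0.722.
Mean = 14/(14+6) = 14/20 = 0.700.
Squared-error loss ⇒ the optimal estimator is the posterior mean.

0.700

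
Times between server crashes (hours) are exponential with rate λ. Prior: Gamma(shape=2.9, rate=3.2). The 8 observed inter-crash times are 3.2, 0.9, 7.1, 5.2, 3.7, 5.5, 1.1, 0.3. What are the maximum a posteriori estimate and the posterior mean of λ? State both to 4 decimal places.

Σ times = 27.0. Posterior: Gamma(shape = 2.9+8 = 10.9, rate = 3.2+27.0 = 30.2).
Mode = (α−1)/β = 9.9/30.2 = 0.3278.
Mean = α/β = 10.9/30.2 = 0.3609.

MAP = 0.3278; posterior mean = 0.3609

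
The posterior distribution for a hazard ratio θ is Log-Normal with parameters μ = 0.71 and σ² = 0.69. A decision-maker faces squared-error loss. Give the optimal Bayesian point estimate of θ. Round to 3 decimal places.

Mode = exp(μ − σ²) = exp(0.02) = 1.020.
Mean = exp(μ + σ²/2) = exp(1.055) = 2.872.
Squared-error loss ⇒ the optimal estimator is the posterior mean.

2.872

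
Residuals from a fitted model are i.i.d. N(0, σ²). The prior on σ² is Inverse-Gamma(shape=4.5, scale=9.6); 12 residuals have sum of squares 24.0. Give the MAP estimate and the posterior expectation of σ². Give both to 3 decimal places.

Posterior: Inverse-Gamma(shape = 4.5+12/2 = 10.5, scale = 9.6+24.0/2 = 21.6).
Mode = β/(α+1) = 21.6/11.5 = 1.878.
Mean = β/(α−1) = 21.6/9.5 = 2.274.
Right-skewed posterior ⇒ mode < mean.

MAP estimate = 1.878, posterior expectation = 2.274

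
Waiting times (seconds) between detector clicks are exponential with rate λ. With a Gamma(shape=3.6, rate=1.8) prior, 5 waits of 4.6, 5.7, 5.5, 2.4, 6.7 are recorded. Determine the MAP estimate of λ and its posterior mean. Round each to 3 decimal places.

Σ times = 24.9. Posterior: Gamma(shape = 3.6+5 = 8.6, rate = 1.8+24.9 = 26.7).
Mode = (α−1)/β = 7.6/26.7 = 0.285.
Mean = α/β = 8.6/26.7 = 0.322.

MAP: 0.285. Posterior mean: 0.322.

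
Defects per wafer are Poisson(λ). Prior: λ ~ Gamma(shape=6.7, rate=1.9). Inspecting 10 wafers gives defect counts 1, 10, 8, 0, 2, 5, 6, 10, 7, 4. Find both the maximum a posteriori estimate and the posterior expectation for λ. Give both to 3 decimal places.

maximum a posteriori estimate = 4.933, posterior expectation = 5.017

Σ counts = 53. Posterior: Gamma(shape = 6.7+53 = 59.7, rate = 1.9+10 = 11.9).
Mode = (α−1)/β = 58.7/11.9 = 4.933.
Mean = α/β = 59.7/11.9 = 5.017.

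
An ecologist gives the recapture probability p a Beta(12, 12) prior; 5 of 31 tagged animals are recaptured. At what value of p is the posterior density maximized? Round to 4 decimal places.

0.3019

Posterior: Beta(12+5, 12+26) = Beta(17, 38).
Mode = (17−1)/(17+38−2) = 16/53 = 0.3019.
Mean = 17/(17+38) = 17/55 = 0.3091.
This is the posterior mode — the MAP estimate.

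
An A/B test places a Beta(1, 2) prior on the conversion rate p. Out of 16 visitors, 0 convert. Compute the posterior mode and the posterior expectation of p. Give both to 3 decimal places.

MAP: 0.000. Posterior mean: 0.053.

Posterior: Beta(1+0, 2+16) = Beta(1, 18).
Since α = 1 ≤ 1 and β > 1, the Beta density is monotone decreasing on [0,1]; the mode is at 0.
Mean = 1/(1+18) = 0.053.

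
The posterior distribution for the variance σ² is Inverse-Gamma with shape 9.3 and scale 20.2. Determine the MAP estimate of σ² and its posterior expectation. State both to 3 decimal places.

Mode = β/(α+1) = 20.2/10.3 = 1.961.
Mean = β/(α−1) = 20.2/8.3 = 2.434.

MAP = 1.961; posterior mean = 2.434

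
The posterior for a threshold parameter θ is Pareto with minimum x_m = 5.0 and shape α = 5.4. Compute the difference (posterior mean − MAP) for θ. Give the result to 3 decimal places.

The Pareto density is strictly decreasing on [x_m, ∞), so the mode is x_m = 5.000.
Mean = α·x_m/(α−1) = 5.4·5.0/4.4 = 6.136.
Difference = 6.136 − 5.000 = 1.136.
Right-skewed posterior ⇒ mode < mean.

1.136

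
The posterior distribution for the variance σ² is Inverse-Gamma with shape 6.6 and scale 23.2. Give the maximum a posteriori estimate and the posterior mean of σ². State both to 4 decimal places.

Mode = β/(α+1) = 23.2/7.6 = 3.0526.
Mean = β/(α−1) = 23.2/5.6 = 4.1429.

σ²_MAP = 3.0526, E[σ²|data] = 4.1429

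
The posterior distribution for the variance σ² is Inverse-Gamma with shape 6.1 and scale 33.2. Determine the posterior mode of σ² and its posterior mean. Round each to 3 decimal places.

Mode = β/(α+1) = 33.2/7.1 = 4.676.
Mean = β/(α−1) = 33.2/5.1 = 6.510.
Mean > mode: the posterior has a right tail.

MAP: 4.676. Posterior mean: 6.510.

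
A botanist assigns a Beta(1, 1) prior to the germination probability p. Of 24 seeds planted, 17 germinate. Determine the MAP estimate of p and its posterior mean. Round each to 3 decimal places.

Posterior: Beta(1+17, 1+7) = Beta(18, 8).
Mode = (18−1)/(18+8−2) = 17/24 = 0.708.
With a flat prior the MAP equals the MLE, 17/24.
Mean = 18/(18+8) = 18/26 = 0.692.

MAP estimate = 0.708, posterior mean = 0.692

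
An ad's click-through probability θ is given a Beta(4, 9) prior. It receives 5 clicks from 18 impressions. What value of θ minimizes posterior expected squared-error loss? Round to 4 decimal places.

Posterior: Beta(4+5, 9+13) = Beta(9, 22).
Mode = (9−1)/(9+22−2) = 8/29 = 0.2759.
Mean = 9/(9+22) = 9/31 = 0.2903.
Squared-error loss ⇒ the optimal estimator is the posterior mean.

0.2903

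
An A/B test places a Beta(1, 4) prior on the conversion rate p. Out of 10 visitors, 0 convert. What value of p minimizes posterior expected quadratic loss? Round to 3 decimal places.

0.067

Posterior: Beta(1+0, 4+10) = Beta(1, 14).
Since α = 1 ≤ 1 and β > 1, the Beta density is monotone decreasing on [0,1]; the mode is at 0.
Mean = 1/(1+14) = 0.067.
Quadratic loss ⇒ the optimal estimator is the posterior mean.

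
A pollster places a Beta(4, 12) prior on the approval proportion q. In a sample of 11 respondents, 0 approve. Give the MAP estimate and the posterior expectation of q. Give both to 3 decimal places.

q_MAP = 0.120, E[q|data] = 0.148

Posterior: Beta(4+0, 12+11) = Beta(4, 23).
Mode = (4−1)/(4+23−2) = 3/25 = 0.120.
Mean = 4/(4+23) = 4/27 = 0.148.
Mean > mode: the posterior has a right tail.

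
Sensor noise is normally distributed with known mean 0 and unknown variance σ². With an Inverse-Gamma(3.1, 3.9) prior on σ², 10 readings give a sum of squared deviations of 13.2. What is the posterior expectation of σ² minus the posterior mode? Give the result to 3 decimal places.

Posterior: Inverse-Gamma(shape = 3.1+10/2 = 8.1, scale = 3.9+13.2/2 = 10.5).
Mode = β/(α+1) = 10.5/9.1 = 1.154.
Mean = β/(α−1) = 10.5/7.1 = 1.479.
Difference = 1.479 − 1.154 = 0.325.
The mean is pulled above the mode by the posterior's right skew.

0.325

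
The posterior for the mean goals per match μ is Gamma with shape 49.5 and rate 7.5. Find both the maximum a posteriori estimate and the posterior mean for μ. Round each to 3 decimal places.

MAP = 6.467; posterior mean = 6.600

Mode = (α−1)/β = 48.5/7.5 = 6.467.
Mean = α/β = 49.5/7.5 = 6.600.
The mean is pulled above the mode by the posterior's right skew.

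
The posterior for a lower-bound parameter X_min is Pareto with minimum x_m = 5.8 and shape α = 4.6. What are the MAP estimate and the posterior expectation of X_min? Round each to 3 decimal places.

The Pareto density is strictly decreasing on [x_m, ∞), so the mode is x_m = 5.800.
Mean = α·x_m/(α−1) = 4.6·5.8/3.6 = 7.411.

MAP = 5.800, posterior mean = 7.411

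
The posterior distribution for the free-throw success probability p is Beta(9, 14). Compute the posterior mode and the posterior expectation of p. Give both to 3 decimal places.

MAP: 0.381. Posterior mean: 0.391.

Mode = (9−1)/(9+14−2) = 8/21 = 0.381.
Mean = 9/(9+14) = 9/23 = 0.391.
The posterior is right-skewed, so the mean exceeds the mode.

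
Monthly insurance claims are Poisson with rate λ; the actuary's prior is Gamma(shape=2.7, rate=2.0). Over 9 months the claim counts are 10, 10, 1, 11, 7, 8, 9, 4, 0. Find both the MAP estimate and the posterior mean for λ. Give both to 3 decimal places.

MAP = 5.609, posterior mean = 5.700

Σ counts = 60. Posterior: Gamma(shape = 2.7+60 = 62.7, rate = 2.0+9 = 11.0).
Mode = (α−1)/β = 61.7/11.0 = 5.609.
Mean = α/β = 62.7/11.0 = 5.700.
Right-skewed posterior ⇒ mode < mean.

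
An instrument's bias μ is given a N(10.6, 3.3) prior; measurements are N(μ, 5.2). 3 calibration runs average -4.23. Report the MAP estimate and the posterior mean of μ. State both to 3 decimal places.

Posterior for μ is Normal. Precision-weighted mean: (1/3.3·10.6 + 3/5.2·-4.23) / (1/3.3 + 3/5.2) = 0.877.
A Normal posterior is symmetric, so mode = mean.

MAP = 0.877; posterior mean = 0.877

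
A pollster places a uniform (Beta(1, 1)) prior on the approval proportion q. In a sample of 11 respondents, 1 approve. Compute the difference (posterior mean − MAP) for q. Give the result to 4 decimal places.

Posterior: Beta(1+1, 1+10) = Beta(2, 11).
Mode = (2−1)/(2+11−2) = 1/11 = 0.0909.
With a flat prior the MAP equals the MLE, 1/11.
Mean = 2/(2+11) = 2/13 = 0.1538.
Difference = 0.1538 − 0.0909 = 0.0629.
The posterior is right-skewed, so the mean exceeds the mode.

0.0629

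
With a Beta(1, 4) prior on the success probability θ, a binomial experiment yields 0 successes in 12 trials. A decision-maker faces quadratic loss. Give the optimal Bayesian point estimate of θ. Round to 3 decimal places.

0.059

Posterior: Beta(1+0, 4+12) = Beta(1, 16).
Since α = 1 ≤ 1 and β > 1, the Beta density is monotone decreasing on [0,1]; the mode is at 0.
Mean = 1/(1+16) = 0.059.
Quadratic loss ⇒ the optimal estimator is the posterior mean.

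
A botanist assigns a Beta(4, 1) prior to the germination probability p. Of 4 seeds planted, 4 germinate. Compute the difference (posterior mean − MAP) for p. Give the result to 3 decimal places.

-0.111

Posterior: Beta(4+4, 1+0) = Beta(8, 1).
Since β = 1 ≤ 1 and α > 1, the Beta density is monotone increasing on [0,1]; the mode is at 1.
Mean = 8/(8+1) = 0.889.
Difference = 0.889 − 1.000 = -0.111.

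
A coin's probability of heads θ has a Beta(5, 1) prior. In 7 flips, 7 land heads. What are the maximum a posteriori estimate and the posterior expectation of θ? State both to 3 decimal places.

MAP = 1.000; posterior mean = 0.923

Posterior: Beta(5+7, 1+0) = Beta(12, 1).
Since β = 1 ≤ 1 and α > 1, the Beta density is monotone increasing on [0,1]; the mode is at 1.
Mean = 12/(12+1) = 0.923.
Mode > mean: the posterior has a left tail.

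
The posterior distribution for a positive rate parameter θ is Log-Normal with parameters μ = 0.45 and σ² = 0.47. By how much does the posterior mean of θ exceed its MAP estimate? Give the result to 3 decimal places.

Mode = exp(μ − σ²) = exp(-0.02) = 0.980.
Mean = exp(μ + σ²/2) = exp(0.685) = 1.984.
Difference = 1.984 − 0.980 = 1.004.
The posterior is right-skewed, so the mean exceeds the mode.

1.004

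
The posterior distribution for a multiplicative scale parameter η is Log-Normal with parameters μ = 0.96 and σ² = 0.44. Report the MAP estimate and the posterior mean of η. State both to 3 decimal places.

MAP: 1.682. Posterior mean: 3.254.

Mode = exp(μ − σ²) = exp(0.52) = 1.682.
Mean = exp(μ + σ²/2) = exp(1.180) = 3.254.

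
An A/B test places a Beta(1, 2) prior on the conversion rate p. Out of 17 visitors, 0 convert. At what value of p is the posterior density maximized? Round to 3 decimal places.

Posterior: Beta(1+0, 2+17) = Beta(1, 19).
Since α = 1 ≤ 1 and β > 1, the Beta density is monotone decreasing on [0,1]; the mode is at 0.
Mean = 1/(1+19) = 0.050.
This is the posterior mode — the MAP estimate.

0.000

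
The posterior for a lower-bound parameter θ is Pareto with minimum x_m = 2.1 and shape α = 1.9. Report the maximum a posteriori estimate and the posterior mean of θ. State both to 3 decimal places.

The Pareto density is strictly decreasing on [x_m, ∞), so the mode is x_m = 2.100.
Mean = α·x_m/(α−1) = 1.9·2.1/0.9 = 4.433.
The mean is pulled above the mode by the posterior's right skew.

maximum a posteriori estimate = 2.100, posterior mean = 4.433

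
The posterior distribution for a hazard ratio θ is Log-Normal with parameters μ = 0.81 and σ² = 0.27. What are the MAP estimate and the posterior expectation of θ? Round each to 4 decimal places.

Mode = exp(μ − σ²) = exp(0.54) = 1.7160.
Mean = exp(μ + σ²/2) = exp(0.945) = 2.5728.
Mean > mode: the posterior has a right tail.

θ_MAP = 1.7160, E[θ|data] = 2.5728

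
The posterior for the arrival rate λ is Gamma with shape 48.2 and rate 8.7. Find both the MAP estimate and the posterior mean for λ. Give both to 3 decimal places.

Mode = (α−1)/β = 47.2/8.7 = 5.425.
Mean = α/β = 48.2/8.7 = 5.540.
The mean is pulled above the mode by the posterior's right skew.

λ_MAP = 5.425, E[λ|data] = 5.540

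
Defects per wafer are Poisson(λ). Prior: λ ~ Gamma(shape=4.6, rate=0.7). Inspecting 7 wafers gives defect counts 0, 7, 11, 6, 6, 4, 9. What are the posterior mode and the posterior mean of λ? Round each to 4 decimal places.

Σ counts = 43. Posterior: Gamma(shape = 4.6+43 = 47.6, rate = 0.7+7 = 7.7).
Mode = (α−1)/β = 46.6/7.7 = 6.0519.
Mean = α/β = 47.6/7.7 = 6.1818.
The mean is pulled above the mode by the posterior's right skew.

MAP = 6.0519; posterior mean = 6.1818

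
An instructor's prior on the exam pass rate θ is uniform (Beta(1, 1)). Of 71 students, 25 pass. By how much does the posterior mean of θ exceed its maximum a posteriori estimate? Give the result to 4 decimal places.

0.0041

Posterior: Beta(1+25, 1+46) = Beta(26, 47).
Mode = (26−1)/(26+47−2) = 25/71 = 0.3521.
With a flat prior the MAP equals the MLE, 25/71.
Mean = 26/(26+47) = 26/73 = 0.3562.
Difference = 0.3562 − 0.3521 = 0.0041.
Mean > mode: the posterior has a right tail.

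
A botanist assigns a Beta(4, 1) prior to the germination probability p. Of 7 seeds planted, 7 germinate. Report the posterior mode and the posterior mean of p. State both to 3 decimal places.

MAP: 1.000. Posterior mean: 0.917.

Posterior: Beta(4+7, 1+0) = Beta(11, 1).
Since β = 1 ≤ 1 and α > 1, the Beta density is monotone increasing on [0,1]; the mode is at 1.
Mean = 11/(11+1) = 0.917.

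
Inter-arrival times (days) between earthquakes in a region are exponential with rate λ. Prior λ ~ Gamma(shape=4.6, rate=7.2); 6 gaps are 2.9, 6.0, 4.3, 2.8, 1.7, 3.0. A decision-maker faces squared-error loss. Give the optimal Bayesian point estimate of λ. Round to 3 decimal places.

0.380

Σ times = 20.7. Posterior: Gamma(shape = 4.6+6 = 10.6, rate = 7.2+20.7 = 27.9).
Mode = (α−1)/β = 9.6/27.9 = 0.344.
Mean = α/β = 10.6/27.9 = 0.380.
Squared-error loss ⇒ the optimal estimator is the posterior mean.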